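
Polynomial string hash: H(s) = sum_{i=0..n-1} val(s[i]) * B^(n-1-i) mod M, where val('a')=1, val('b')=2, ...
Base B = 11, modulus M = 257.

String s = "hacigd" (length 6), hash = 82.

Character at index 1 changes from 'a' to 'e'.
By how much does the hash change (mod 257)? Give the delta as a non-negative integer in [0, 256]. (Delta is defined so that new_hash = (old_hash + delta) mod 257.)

Answer: 225

Derivation:
Delta formula: (val(new) - val(old)) * B^(n-1-k) mod M
  val('e') - val('a') = 5 - 1 = 4
  B^(n-1-k) = 11^4 mod 257 = 249
  Delta = 4 * 249 mod 257 = 225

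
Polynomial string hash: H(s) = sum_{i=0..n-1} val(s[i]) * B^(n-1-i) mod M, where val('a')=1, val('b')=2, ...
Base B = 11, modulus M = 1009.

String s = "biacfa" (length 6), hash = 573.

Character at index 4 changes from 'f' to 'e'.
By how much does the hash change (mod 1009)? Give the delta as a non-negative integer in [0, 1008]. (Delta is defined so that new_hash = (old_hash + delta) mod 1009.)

Delta formula: (val(new) - val(old)) * B^(n-1-k) mod M
  val('e') - val('f') = 5 - 6 = -1
  B^(n-1-k) = 11^1 mod 1009 = 11
  Delta = -1 * 11 mod 1009 = 998

Answer: 998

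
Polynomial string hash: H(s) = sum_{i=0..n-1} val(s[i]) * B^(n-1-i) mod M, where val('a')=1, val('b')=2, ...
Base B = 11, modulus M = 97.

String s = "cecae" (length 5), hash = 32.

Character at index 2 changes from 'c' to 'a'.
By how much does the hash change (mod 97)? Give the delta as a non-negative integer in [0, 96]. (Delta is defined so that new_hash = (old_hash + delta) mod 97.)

Delta formula: (val(new) - val(old)) * B^(n-1-k) mod M
  val('a') - val('c') = 1 - 3 = -2
  B^(n-1-k) = 11^2 mod 97 = 24
  Delta = -2 * 24 mod 97 = 49

Answer: 49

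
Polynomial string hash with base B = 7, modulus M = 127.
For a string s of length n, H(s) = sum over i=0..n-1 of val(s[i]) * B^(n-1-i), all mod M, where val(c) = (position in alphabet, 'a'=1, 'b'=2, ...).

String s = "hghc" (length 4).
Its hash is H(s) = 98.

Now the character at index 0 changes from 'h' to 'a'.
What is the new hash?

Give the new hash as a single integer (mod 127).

Answer: 110

Derivation:
val('h') = 8, val('a') = 1
Position k = 0, exponent = n-1-k = 3
B^3 mod M = 7^3 mod 127 = 89
Delta = (1 - 8) * 89 mod 127 = 12
New hash = (98 + 12) mod 127 = 110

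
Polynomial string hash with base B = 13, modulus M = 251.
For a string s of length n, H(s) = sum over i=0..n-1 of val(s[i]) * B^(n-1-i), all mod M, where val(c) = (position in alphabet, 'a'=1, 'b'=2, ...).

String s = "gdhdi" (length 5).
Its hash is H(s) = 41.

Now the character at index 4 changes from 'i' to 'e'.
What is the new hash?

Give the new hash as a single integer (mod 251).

val('i') = 9, val('e') = 5
Position k = 4, exponent = n-1-k = 0
B^0 mod M = 13^0 mod 251 = 1
Delta = (5 - 9) * 1 mod 251 = 247
New hash = (41 + 247) mod 251 = 37

Answer: 37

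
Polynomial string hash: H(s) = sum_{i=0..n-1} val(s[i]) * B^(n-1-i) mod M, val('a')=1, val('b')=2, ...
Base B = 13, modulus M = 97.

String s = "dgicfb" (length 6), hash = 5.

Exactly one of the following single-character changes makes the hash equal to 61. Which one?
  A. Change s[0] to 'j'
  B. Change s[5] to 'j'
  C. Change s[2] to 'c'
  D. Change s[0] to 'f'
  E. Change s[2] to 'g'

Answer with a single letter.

Option A: s[0]='d'->'j', delta=(10-4)*13^5 mod 97 = 56, hash=5+56 mod 97 = 61 <-- target
Option B: s[5]='b'->'j', delta=(10-2)*13^0 mod 97 = 8, hash=5+8 mod 97 = 13
Option C: s[2]='i'->'c', delta=(3-9)*13^3 mod 97 = 10, hash=5+10 mod 97 = 15
Option D: s[0]='d'->'f', delta=(6-4)*13^5 mod 97 = 51, hash=5+51 mod 97 = 56
Option E: s[2]='i'->'g', delta=(7-9)*13^3 mod 97 = 68, hash=5+68 mod 97 = 73

Answer: A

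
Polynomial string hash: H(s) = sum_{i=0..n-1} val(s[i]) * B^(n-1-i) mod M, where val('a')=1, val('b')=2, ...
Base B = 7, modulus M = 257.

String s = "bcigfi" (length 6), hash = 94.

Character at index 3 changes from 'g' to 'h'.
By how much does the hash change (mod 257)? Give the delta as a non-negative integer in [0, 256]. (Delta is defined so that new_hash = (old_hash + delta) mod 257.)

Delta formula: (val(new) - val(old)) * B^(n-1-k) mod M
  val('h') - val('g') = 8 - 7 = 1
  B^(n-1-k) = 7^2 mod 257 = 49
  Delta = 1 * 49 mod 257 = 49

Answer: 49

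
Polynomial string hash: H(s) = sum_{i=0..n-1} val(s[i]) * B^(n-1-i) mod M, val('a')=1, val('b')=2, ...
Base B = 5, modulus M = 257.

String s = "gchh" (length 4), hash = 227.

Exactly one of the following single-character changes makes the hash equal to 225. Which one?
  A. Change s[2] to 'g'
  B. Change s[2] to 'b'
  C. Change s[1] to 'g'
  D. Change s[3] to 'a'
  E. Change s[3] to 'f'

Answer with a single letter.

Option A: s[2]='h'->'g', delta=(7-8)*5^1 mod 257 = 252, hash=227+252 mod 257 = 222
Option B: s[2]='h'->'b', delta=(2-8)*5^1 mod 257 = 227, hash=227+227 mod 257 = 197
Option C: s[1]='c'->'g', delta=(7-3)*5^2 mod 257 = 100, hash=227+100 mod 257 = 70
Option D: s[3]='h'->'a', delta=(1-8)*5^0 mod 257 = 250, hash=227+250 mod 257 = 220
Option E: s[3]='h'->'f', delta=(6-8)*5^0 mod 257 = 255, hash=227+255 mod 257 = 225 <-- target

Answer: E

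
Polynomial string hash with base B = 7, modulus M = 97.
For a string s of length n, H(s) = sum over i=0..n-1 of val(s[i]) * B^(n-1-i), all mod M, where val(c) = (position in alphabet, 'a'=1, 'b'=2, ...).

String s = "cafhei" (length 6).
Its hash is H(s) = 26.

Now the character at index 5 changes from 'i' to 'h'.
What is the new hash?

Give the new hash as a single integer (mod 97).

Answer: 25

Derivation:
val('i') = 9, val('h') = 8
Position k = 5, exponent = n-1-k = 0
B^0 mod M = 7^0 mod 97 = 1
Delta = (8 - 9) * 1 mod 97 = 96
New hash = (26 + 96) mod 97 = 25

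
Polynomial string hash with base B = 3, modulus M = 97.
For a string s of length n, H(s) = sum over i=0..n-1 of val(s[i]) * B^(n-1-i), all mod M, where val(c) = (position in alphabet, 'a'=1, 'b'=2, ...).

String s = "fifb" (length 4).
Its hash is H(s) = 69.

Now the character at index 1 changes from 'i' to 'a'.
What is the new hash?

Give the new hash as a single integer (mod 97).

val('i') = 9, val('a') = 1
Position k = 1, exponent = n-1-k = 2
B^2 mod M = 3^2 mod 97 = 9
Delta = (1 - 9) * 9 mod 97 = 25
New hash = (69 + 25) mod 97 = 94

Answer: 94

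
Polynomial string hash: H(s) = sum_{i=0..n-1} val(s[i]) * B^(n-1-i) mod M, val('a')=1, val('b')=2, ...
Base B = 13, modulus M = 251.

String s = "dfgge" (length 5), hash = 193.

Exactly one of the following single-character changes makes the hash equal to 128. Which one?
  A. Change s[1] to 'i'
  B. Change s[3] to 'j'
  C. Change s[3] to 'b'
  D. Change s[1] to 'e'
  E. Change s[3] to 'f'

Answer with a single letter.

Answer: C

Derivation:
Option A: s[1]='f'->'i', delta=(9-6)*13^3 mod 251 = 65, hash=193+65 mod 251 = 7
Option B: s[3]='g'->'j', delta=(10-7)*13^1 mod 251 = 39, hash=193+39 mod 251 = 232
Option C: s[3]='g'->'b', delta=(2-7)*13^1 mod 251 = 186, hash=193+186 mod 251 = 128 <-- target
Option D: s[1]='f'->'e', delta=(5-6)*13^3 mod 251 = 62, hash=193+62 mod 251 = 4
Option E: s[3]='g'->'f', delta=(6-7)*13^1 mod 251 = 238, hash=193+238 mod 251 = 180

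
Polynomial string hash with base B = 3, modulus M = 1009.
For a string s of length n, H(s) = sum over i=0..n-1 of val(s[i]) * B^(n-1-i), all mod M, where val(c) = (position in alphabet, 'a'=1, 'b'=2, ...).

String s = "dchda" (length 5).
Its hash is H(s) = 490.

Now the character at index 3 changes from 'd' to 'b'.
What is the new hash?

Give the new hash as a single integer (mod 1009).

Answer: 484

Derivation:
val('d') = 4, val('b') = 2
Position k = 3, exponent = n-1-k = 1
B^1 mod M = 3^1 mod 1009 = 3
Delta = (2 - 4) * 3 mod 1009 = 1003
New hash = (490 + 1003) mod 1009 = 484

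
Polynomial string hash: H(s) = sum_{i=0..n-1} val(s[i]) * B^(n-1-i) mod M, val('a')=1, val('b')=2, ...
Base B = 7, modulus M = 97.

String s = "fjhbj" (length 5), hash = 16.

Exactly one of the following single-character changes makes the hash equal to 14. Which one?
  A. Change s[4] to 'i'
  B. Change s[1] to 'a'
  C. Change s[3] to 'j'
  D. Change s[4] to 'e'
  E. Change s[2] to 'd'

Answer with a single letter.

Option A: s[4]='j'->'i', delta=(9-10)*7^0 mod 97 = 96, hash=16+96 mod 97 = 15
Option B: s[1]='j'->'a', delta=(1-10)*7^3 mod 97 = 17, hash=16+17 mod 97 = 33
Option C: s[3]='b'->'j', delta=(10-2)*7^1 mod 97 = 56, hash=16+56 mod 97 = 72
Option D: s[4]='j'->'e', delta=(5-10)*7^0 mod 97 = 92, hash=16+92 mod 97 = 11
Option E: s[2]='h'->'d', delta=(4-8)*7^2 mod 97 = 95, hash=16+95 mod 97 = 14 <-- target

Answer: E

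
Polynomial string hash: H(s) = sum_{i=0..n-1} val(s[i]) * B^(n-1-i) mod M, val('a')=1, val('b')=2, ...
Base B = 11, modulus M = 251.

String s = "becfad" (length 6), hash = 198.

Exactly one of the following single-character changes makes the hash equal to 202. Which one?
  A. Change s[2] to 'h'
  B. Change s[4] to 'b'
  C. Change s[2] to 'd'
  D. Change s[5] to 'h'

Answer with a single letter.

Answer: D

Derivation:
Option A: s[2]='c'->'h', delta=(8-3)*11^3 mod 251 = 129, hash=198+129 mod 251 = 76
Option B: s[4]='a'->'b', delta=(2-1)*11^1 mod 251 = 11, hash=198+11 mod 251 = 209
Option C: s[2]='c'->'d', delta=(4-3)*11^3 mod 251 = 76, hash=198+76 mod 251 = 23
Option D: s[5]='d'->'h', delta=(8-4)*11^0 mod 251 = 4, hash=198+4 mod 251 = 202 <-- target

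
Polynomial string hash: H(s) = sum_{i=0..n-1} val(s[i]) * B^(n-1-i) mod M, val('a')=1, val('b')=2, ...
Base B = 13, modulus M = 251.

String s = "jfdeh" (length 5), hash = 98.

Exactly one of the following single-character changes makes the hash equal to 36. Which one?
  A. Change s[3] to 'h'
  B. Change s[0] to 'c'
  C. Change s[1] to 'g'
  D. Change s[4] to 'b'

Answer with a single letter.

Answer: C

Derivation:
Option A: s[3]='e'->'h', delta=(8-5)*13^1 mod 251 = 39, hash=98+39 mod 251 = 137
Option B: s[0]='j'->'c', delta=(3-10)*13^4 mod 251 = 120, hash=98+120 mod 251 = 218
Option C: s[1]='f'->'g', delta=(7-6)*13^3 mod 251 = 189, hash=98+189 mod 251 = 36 <-- target
Option D: s[4]='h'->'b', delta=(2-8)*13^0 mod 251 = 245, hash=98+245 mod 251 = 92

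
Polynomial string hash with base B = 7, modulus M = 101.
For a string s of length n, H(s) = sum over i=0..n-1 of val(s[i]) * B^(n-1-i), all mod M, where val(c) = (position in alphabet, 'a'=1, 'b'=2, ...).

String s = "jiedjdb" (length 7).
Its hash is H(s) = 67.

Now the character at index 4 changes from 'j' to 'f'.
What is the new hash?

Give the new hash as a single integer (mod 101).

val('j') = 10, val('f') = 6
Position k = 4, exponent = n-1-k = 2
B^2 mod M = 7^2 mod 101 = 49
Delta = (6 - 10) * 49 mod 101 = 6
New hash = (67 + 6) mod 101 = 73

Answer: 73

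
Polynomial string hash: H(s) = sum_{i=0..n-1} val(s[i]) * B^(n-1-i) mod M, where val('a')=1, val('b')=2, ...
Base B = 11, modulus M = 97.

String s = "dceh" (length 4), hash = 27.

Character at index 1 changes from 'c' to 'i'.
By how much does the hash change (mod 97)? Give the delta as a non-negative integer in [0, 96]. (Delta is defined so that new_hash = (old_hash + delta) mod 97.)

Delta formula: (val(new) - val(old)) * B^(n-1-k) mod M
  val('i') - val('c') = 9 - 3 = 6
  B^(n-1-k) = 11^2 mod 97 = 24
  Delta = 6 * 24 mod 97 = 47

Answer: 47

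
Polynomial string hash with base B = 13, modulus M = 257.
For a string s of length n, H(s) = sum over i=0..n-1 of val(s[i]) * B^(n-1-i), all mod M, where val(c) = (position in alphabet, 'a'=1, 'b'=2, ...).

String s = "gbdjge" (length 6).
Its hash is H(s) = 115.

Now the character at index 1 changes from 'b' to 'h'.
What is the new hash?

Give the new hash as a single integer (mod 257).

Answer: 62

Derivation:
val('b') = 2, val('h') = 8
Position k = 1, exponent = n-1-k = 4
B^4 mod M = 13^4 mod 257 = 34
Delta = (8 - 2) * 34 mod 257 = 204
New hash = (115 + 204) mod 257 = 62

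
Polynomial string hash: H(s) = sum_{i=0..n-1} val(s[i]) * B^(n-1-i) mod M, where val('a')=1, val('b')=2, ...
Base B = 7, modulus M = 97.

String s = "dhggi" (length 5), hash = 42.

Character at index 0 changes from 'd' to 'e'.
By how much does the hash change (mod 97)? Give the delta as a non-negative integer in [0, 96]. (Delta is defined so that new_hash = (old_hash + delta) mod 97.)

Delta formula: (val(new) - val(old)) * B^(n-1-k) mod M
  val('e') - val('d') = 5 - 4 = 1
  B^(n-1-k) = 7^4 mod 97 = 73
  Delta = 1 * 73 mod 97 = 73

Answer: 73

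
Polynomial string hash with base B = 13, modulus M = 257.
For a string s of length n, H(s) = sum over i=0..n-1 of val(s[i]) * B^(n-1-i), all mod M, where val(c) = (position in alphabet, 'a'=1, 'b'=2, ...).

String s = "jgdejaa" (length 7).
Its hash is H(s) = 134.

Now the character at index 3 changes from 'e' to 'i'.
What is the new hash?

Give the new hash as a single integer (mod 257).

Answer: 184

Derivation:
val('e') = 5, val('i') = 9
Position k = 3, exponent = n-1-k = 3
B^3 mod M = 13^3 mod 257 = 141
Delta = (9 - 5) * 141 mod 257 = 50
New hash = (134 + 50) mod 257 = 184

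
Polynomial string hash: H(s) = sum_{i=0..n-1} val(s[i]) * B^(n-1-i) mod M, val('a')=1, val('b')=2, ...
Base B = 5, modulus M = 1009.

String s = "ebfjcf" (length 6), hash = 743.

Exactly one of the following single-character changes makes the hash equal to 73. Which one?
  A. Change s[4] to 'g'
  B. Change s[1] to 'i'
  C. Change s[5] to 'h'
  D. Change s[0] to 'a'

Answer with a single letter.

Answer: B

Derivation:
Option A: s[4]='c'->'g', delta=(7-3)*5^1 mod 1009 = 20, hash=743+20 mod 1009 = 763
Option B: s[1]='b'->'i', delta=(9-2)*5^4 mod 1009 = 339, hash=743+339 mod 1009 = 73 <-- target
Option C: s[5]='f'->'h', delta=(8-6)*5^0 mod 1009 = 2, hash=743+2 mod 1009 = 745
Option D: s[0]='e'->'a', delta=(1-5)*5^5 mod 1009 = 617, hash=743+617 mod 1009 = 351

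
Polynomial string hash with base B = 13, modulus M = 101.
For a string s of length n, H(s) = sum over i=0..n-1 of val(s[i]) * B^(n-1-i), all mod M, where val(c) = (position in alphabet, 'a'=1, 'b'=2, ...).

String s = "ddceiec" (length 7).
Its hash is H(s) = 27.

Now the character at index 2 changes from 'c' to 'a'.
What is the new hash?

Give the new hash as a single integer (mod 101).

val('c') = 3, val('a') = 1
Position k = 2, exponent = n-1-k = 4
B^4 mod M = 13^4 mod 101 = 79
Delta = (1 - 3) * 79 mod 101 = 44
New hash = (27 + 44) mod 101 = 71

Answer: 71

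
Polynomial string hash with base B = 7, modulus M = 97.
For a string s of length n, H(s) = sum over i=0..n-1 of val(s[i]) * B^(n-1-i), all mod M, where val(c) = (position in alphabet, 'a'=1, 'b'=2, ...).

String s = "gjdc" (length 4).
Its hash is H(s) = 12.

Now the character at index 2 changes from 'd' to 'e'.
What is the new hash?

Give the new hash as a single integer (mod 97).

val('d') = 4, val('e') = 5
Position k = 2, exponent = n-1-k = 1
B^1 mod M = 7^1 mod 97 = 7
Delta = (5 - 4) * 7 mod 97 = 7
New hash = (12 + 7) mod 97 = 19

Answer: 19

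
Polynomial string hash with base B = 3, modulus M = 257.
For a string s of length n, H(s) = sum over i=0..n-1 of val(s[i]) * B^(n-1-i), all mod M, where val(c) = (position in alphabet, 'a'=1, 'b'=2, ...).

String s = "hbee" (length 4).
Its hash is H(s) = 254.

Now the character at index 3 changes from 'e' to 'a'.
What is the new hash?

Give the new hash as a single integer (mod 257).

val('e') = 5, val('a') = 1
Position k = 3, exponent = n-1-k = 0
B^0 mod M = 3^0 mod 257 = 1
Delta = (1 - 5) * 1 mod 257 = 253
New hash = (254 + 253) mod 257 = 250

Answer: 250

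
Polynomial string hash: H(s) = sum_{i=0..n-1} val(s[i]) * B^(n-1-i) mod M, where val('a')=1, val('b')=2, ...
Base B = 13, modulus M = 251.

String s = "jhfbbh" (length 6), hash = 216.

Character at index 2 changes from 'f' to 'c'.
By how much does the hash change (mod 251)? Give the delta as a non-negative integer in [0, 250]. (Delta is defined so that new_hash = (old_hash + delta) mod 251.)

Delta formula: (val(new) - val(old)) * B^(n-1-k) mod M
  val('c') - val('f') = 3 - 6 = -3
  B^(n-1-k) = 13^3 mod 251 = 189
  Delta = -3 * 189 mod 251 = 186

Answer: 186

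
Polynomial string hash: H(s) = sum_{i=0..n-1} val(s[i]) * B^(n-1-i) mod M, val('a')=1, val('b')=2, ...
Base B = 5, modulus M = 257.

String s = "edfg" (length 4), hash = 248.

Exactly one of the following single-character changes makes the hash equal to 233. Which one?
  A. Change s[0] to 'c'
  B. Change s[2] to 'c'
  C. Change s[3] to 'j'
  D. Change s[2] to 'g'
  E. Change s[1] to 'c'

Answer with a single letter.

Option A: s[0]='e'->'c', delta=(3-5)*5^3 mod 257 = 7, hash=248+7 mod 257 = 255
Option B: s[2]='f'->'c', delta=(3-6)*5^1 mod 257 = 242, hash=248+242 mod 257 = 233 <-- target
Option C: s[3]='g'->'j', delta=(10-7)*5^0 mod 257 = 3, hash=248+3 mod 257 = 251
Option D: s[2]='f'->'g', delta=(7-6)*5^1 mod 257 = 5, hash=248+5 mod 257 = 253
Option E: s[1]='d'->'c', delta=(3-4)*5^2 mod 257 = 232, hash=248+232 mod 257 = 223

Answer: B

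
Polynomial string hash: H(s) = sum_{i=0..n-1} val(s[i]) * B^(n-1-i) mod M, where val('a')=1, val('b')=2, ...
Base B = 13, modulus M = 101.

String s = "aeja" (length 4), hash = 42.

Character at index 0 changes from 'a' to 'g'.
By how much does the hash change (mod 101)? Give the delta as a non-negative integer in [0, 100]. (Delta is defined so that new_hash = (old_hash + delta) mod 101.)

Answer: 52

Derivation:
Delta formula: (val(new) - val(old)) * B^(n-1-k) mod M
  val('g') - val('a') = 7 - 1 = 6
  B^(n-1-k) = 13^3 mod 101 = 76
  Delta = 6 * 76 mod 101 = 52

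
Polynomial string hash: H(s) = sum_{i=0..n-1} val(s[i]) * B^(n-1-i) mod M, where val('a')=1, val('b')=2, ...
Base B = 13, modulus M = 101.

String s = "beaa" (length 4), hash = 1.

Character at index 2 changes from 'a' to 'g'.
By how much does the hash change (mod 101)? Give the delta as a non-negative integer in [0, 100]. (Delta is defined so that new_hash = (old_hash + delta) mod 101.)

Answer: 78

Derivation:
Delta formula: (val(new) - val(old)) * B^(n-1-k) mod M
  val('g') - val('a') = 7 - 1 = 6
  B^(n-1-k) = 13^1 mod 101 = 13
  Delta = 6 * 13 mod 101 = 78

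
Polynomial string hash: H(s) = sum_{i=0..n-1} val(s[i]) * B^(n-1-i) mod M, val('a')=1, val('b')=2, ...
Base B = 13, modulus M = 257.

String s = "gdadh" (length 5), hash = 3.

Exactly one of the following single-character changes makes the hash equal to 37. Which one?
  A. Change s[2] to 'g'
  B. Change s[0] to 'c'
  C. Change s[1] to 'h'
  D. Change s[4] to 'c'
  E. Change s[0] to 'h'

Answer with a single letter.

Answer: E

Derivation:
Option A: s[2]='a'->'g', delta=(7-1)*13^2 mod 257 = 243, hash=3+243 mod 257 = 246
Option B: s[0]='g'->'c', delta=(3-7)*13^4 mod 257 = 121, hash=3+121 mod 257 = 124
Option C: s[1]='d'->'h', delta=(8-4)*13^3 mod 257 = 50, hash=3+50 mod 257 = 53
Option D: s[4]='h'->'c', delta=(3-8)*13^0 mod 257 = 252, hash=3+252 mod 257 = 255
Option E: s[0]='g'->'h', delta=(8-7)*13^4 mod 257 = 34, hash=3+34 mod 257 = 37 <-- target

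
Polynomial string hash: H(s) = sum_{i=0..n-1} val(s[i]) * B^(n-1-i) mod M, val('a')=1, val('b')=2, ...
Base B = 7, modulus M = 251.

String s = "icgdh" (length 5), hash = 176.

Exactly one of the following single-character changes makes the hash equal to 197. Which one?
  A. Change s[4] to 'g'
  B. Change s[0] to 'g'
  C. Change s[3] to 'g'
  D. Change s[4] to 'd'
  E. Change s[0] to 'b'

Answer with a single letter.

Option A: s[4]='h'->'g', delta=(7-8)*7^0 mod 251 = 250, hash=176+250 mod 251 = 175
Option B: s[0]='i'->'g', delta=(7-9)*7^4 mod 251 = 218, hash=176+218 mod 251 = 143
Option C: s[3]='d'->'g', delta=(7-4)*7^1 mod 251 = 21, hash=176+21 mod 251 = 197 <-- target
Option D: s[4]='h'->'d', delta=(4-8)*7^0 mod 251 = 247, hash=176+247 mod 251 = 172
Option E: s[0]='i'->'b', delta=(2-9)*7^4 mod 251 = 10, hash=176+10 mod 251 = 186

Answer: C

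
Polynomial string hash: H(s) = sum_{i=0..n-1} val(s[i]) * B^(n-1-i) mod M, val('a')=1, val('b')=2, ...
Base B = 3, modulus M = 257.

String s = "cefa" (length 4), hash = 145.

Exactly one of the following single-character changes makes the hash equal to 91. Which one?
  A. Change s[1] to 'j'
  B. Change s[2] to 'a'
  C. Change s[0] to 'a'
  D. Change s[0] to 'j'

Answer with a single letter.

Option A: s[1]='e'->'j', delta=(10-5)*3^2 mod 257 = 45, hash=145+45 mod 257 = 190
Option B: s[2]='f'->'a', delta=(1-6)*3^1 mod 257 = 242, hash=145+242 mod 257 = 130
Option C: s[0]='c'->'a', delta=(1-3)*3^3 mod 257 = 203, hash=145+203 mod 257 = 91 <-- target
Option D: s[0]='c'->'j', delta=(10-3)*3^3 mod 257 = 189, hash=145+189 mod 257 = 77

Answer: C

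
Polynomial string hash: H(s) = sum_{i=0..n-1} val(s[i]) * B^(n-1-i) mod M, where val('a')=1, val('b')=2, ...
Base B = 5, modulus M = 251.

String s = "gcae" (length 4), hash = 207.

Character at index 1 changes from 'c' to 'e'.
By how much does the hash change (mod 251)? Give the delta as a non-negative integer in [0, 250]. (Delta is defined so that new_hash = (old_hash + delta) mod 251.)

Answer: 50

Derivation:
Delta formula: (val(new) - val(old)) * B^(n-1-k) mod M
  val('e') - val('c') = 5 - 3 = 2
  B^(n-1-k) = 5^2 mod 251 = 25
  Delta = 2 * 25 mod 251 = 50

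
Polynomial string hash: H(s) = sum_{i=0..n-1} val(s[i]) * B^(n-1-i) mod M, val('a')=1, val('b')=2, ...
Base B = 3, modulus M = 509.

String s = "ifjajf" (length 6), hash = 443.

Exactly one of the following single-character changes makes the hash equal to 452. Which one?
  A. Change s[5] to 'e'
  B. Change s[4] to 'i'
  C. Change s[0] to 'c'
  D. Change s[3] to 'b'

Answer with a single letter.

Answer: D

Derivation:
Option A: s[5]='f'->'e', delta=(5-6)*3^0 mod 509 = 508, hash=443+508 mod 509 = 442
Option B: s[4]='j'->'i', delta=(9-10)*3^1 mod 509 = 506, hash=443+506 mod 509 = 440
Option C: s[0]='i'->'c', delta=(3-9)*3^5 mod 509 = 69, hash=443+69 mod 509 = 3
Option D: s[3]='a'->'b', delta=(2-1)*3^2 mod 509 = 9, hash=443+9 mod 509 = 452 <-- target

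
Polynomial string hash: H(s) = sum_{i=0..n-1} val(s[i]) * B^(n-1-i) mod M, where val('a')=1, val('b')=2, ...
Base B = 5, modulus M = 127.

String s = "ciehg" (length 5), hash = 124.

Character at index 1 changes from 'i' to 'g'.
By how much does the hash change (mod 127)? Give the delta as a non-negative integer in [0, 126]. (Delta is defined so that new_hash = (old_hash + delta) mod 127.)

Answer: 4

Derivation:
Delta formula: (val(new) - val(old)) * B^(n-1-k) mod M
  val('g') - val('i') = 7 - 9 = -2
  B^(n-1-k) = 5^3 mod 127 = 125
  Delta = -2 * 125 mod 127 = 4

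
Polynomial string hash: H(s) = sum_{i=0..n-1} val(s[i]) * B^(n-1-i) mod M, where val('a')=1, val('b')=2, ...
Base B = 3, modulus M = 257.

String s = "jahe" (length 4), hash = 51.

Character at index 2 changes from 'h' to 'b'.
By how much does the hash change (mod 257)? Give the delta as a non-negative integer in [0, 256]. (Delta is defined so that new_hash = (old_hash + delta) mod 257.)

Delta formula: (val(new) - val(old)) * B^(n-1-k) mod M
  val('b') - val('h') = 2 - 8 = -6
  B^(n-1-k) = 3^1 mod 257 = 3
  Delta = -6 * 3 mod 257 = 239

Answer: 239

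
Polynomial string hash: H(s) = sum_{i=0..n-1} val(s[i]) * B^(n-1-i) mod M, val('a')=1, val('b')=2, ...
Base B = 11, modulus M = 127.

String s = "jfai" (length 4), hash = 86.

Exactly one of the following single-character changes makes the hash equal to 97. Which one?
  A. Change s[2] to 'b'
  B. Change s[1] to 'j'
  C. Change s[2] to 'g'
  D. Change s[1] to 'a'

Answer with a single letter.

Option A: s[2]='a'->'b', delta=(2-1)*11^1 mod 127 = 11, hash=86+11 mod 127 = 97 <-- target
Option B: s[1]='f'->'j', delta=(10-6)*11^2 mod 127 = 103, hash=86+103 mod 127 = 62
Option C: s[2]='a'->'g', delta=(7-1)*11^1 mod 127 = 66, hash=86+66 mod 127 = 25
Option D: s[1]='f'->'a', delta=(1-6)*11^2 mod 127 = 30, hash=86+30 mod 127 = 116

Answer: A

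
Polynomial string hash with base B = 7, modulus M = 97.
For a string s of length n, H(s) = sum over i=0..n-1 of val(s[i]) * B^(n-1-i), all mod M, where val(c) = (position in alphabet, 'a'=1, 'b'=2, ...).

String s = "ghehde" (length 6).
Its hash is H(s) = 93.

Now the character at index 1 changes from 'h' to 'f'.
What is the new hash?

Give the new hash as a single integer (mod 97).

val('h') = 8, val('f') = 6
Position k = 1, exponent = n-1-k = 4
B^4 mod M = 7^4 mod 97 = 73
Delta = (6 - 8) * 73 mod 97 = 48
New hash = (93 + 48) mod 97 = 44

Answer: 44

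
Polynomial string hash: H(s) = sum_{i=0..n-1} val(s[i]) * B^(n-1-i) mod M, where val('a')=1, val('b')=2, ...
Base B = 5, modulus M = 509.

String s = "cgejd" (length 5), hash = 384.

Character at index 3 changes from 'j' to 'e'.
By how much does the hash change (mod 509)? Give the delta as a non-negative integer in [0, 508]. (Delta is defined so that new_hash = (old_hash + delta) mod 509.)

Delta formula: (val(new) - val(old)) * B^(n-1-k) mod M
  val('e') - val('j') = 5 - 10 = -5
  B^(n-1-k) = 5^1 mod 509 = 5
  Delta = -5 * 5 mod 509 = 484

Answer: 484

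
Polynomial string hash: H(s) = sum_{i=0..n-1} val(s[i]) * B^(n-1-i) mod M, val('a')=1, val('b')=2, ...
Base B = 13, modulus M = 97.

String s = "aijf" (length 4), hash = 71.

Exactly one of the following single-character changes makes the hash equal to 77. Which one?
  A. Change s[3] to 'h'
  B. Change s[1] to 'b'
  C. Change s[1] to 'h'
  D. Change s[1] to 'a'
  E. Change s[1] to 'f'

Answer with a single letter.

Option A: s[3]='f'->'h', delta=(8-6)*13^0 mod 97 = 2, hash=71+2 mod 97 = 73
Option B: s[1]='i'->'b', delta=(2-9)*13^2 mod 97 = 78, hash=71+78 mod 97 = 52
Option C: s[1]='i'->'h', delta=(8-9)*13^2 mod 97 = 25, hash=71+25 mod 97 = 96
Option D: s[1]='i'->'a', delta=(1-9)*13^2 mod 97 = 6, hash=71+6 mod 97 = 77 <-- target
Option E: s[1]='i'->'f', delta=(6-9)*13^2 mod 97 = 75, hash=71+75 mod 97 = 49

Answer: D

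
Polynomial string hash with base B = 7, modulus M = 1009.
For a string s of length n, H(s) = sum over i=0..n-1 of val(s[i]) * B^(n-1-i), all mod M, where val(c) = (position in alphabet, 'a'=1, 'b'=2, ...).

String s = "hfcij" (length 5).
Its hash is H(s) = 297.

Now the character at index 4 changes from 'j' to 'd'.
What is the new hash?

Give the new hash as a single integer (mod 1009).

val('j') = 10, val('d') = 4
Position k = 4, exponent = n-1-k = 0
B^0 mod M = 7^0 mod 1009 = 1
Delta = (4 - 10) * 1 mod 1009 = 1003
New hash = (297 + 1003) mod 1009 = 291

Answer: 291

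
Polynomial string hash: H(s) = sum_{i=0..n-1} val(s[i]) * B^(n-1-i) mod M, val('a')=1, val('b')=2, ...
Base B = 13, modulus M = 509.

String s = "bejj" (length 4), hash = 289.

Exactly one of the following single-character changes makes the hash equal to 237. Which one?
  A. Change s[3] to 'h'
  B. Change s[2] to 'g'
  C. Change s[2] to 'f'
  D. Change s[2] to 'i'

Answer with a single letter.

Answer: C

Derivation:
Option A: s[3]='j'->'h', delta=(8-10)*13^0 mod 509 = 507, hash=289+507 mod 509 = 287
Option B: s[2]='j'->'g', delta=(7-10)*13^1 mod 509 = 470, hash=289+470 mod 509 = 250
Option C: s[2]='j'->'f', delta=(6-10)*13^1 mod 509 = 457, hash=289+457 mod 509 = 237 <-- target
Option D: s[2]='j'->'i', delta=(9-10)*13^1 mod 509 = 496, hash=289+496 mod 509 = 276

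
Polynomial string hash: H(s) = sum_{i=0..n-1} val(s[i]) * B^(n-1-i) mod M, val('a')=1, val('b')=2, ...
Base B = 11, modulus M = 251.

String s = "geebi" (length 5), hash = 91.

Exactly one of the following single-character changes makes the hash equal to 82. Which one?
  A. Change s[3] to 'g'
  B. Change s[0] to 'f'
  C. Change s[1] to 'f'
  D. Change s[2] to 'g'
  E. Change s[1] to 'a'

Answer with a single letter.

Option A: s[3]='b'->'g', delta=(7-2)*11^1 mod 251 = 55, hash=91+55 mod 251 = 146
Option B: s[0]='g'->'f', delta=(6-7)*11^4 mod 251 = 168, hash=91+168 mod 251 = 8
Option C: s[1]='e'->'f', delta=(6-5)*11^3 mod 251 = 76, hash=91+76 mod 251 = 167
Option D: s[2]='e'->'g', delta=(7-5)*11^2 mod 251 = 242, hash=91+242 mod 251 = 82 <-- target
Option E: s[1]='e'->'a', delta=(1-5)*11^3 mod 251 = 198, hash=91+198 mod 251 = 38

Answer: D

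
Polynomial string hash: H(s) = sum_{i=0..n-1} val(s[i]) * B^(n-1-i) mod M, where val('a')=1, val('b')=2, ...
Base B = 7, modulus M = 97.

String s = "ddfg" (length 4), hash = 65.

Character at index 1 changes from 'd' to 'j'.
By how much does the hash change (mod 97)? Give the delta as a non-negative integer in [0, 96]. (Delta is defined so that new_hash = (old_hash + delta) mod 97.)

Delta formula: (val(new) - val(old)) * B^(n-1-k) mod M
  val('j') - val('d') = 10 - 4 = 6
  B^(n-1-k) = 7^2 mod 97 = 49
  Delta = 6 * 49 mod 97 = 3

Answer: 3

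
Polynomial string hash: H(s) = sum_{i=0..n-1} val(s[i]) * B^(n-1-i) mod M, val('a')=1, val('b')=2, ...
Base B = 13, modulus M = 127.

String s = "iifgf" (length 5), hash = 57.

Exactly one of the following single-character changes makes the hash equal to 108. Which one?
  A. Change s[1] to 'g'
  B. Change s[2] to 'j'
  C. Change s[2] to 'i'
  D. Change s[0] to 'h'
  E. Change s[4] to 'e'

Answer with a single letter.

Option A: s[1]='i'->'g', delta=(7-9)*13^3 mod 127 = 51, hash=57+51 mod 127 = 108 <-- target
Option B: s[2]='f'->'j', delta=(10-6)*13^2 mod 127 = 41, hash=57+41 mod 127 = 98
Option C: s[2]='f'->'i', delta=(9-6)*13^2 mod 127 = 126, hash=57+126 mod 127 = 56
Option D: s[0]='i'->'h', delta=(8-9)*13^4 mod 127 = 14, hash=57+14 mod 127 = 71
Option E: s[4]='f'->'e', delta=(5-6)*13^0 mod 127 = 126, hash=57+126 mod 127 = 56

Answer: A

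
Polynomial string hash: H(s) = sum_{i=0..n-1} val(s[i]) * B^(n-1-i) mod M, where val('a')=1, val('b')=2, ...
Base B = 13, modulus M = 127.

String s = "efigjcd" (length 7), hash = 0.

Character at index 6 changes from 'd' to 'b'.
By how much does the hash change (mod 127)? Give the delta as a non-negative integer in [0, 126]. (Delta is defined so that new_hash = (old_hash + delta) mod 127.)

Delta formula: (val(new) - val(old)) * B^(n-1-k) mod M
  val('b') - val('d') = 2 - 4 = -2
  B^(n-1-k) = 13^0 mod 127 = 1
  Delta = -2 * 1 mod 127 = 125

Answer: 125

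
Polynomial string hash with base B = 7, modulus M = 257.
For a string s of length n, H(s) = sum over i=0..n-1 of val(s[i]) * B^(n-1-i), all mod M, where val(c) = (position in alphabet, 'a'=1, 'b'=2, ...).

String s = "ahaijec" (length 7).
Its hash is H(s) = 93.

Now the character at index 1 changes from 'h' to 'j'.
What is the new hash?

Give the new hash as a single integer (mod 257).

val('h') = 8, val('j') = 10
Position k = 1, exponent = n-1-k = 5
B^5 mod M = 7^5 mod 257 = 102
Delta = (10 - 8) * 102 mod 257 = 204
New hash = (93 + 204) mod 257 = 40

Answer: 40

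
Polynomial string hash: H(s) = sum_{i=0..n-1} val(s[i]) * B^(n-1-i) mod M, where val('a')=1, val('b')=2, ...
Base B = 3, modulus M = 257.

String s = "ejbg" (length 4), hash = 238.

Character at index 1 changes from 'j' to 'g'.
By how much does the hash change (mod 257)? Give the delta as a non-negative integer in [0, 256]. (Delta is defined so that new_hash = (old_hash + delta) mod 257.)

Answer: 230

Derivation:
Delta formula: (val(new) - val(old)) * B^(n-1-k) mod M
  val('g') - val('j') = 7 - 10 = -3
  B^(n-1-k) = 3^2 mod 257 = 9
  Delta = -3 * 9 mod 257 = 230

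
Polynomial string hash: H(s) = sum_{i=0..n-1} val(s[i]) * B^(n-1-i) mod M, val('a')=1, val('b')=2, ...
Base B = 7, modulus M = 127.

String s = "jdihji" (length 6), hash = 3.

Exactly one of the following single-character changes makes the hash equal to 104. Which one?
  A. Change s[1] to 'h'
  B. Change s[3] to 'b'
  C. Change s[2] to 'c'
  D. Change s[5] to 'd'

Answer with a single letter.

Answer: C

Derivation:
Option A: s[1]='d'->'h', delta=(8-4)*7^4 mod 127 = 79, hash=3+79 mod 127 = 82
Option B: s[3]='h'->'b', delta=(2-8)*7^2 mod 127 = 87, hash=3+87 mod 127 = 90
Option C: s[2]='i'->'c', delta=(3-9)*7^3 mod 127 = 101, hash=3+101 mod 127 = 104 <-- target
Option D: s[5]='i'->'d', delta=(4-9)*7^0 mod 127 = 122, hash=3+122 mod 127 = 125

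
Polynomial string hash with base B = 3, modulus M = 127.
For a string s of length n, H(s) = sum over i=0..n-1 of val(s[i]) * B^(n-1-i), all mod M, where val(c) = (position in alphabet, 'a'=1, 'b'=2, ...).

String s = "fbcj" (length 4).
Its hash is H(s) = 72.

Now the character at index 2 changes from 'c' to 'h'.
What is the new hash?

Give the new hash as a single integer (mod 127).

val('c') = 3, val('h') = 8
Position k = 2, exponent = n-1-k = 1
B^1 mod M = 3^1 mod 127 = 3
Delta = (8 - 3) * 3 mod 127 = 15
New hash = (72 + 15) mod 127 = 87

Answer: 87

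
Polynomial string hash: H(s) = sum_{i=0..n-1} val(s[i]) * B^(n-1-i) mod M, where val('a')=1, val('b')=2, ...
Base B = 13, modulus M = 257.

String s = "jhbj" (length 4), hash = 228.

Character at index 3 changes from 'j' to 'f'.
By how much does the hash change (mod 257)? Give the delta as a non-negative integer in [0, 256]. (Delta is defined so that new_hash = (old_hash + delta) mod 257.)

Answer: 253

Derivation:
Delta formula: (val(new) - val(old)) * B^(n-1-k) mod M
  val('f') - val('j') = 6 - 10 = -4
  B^(n-1-k) = 13^0 mod 257 = 1
  Delta = -4 * 1 mod 257 = 253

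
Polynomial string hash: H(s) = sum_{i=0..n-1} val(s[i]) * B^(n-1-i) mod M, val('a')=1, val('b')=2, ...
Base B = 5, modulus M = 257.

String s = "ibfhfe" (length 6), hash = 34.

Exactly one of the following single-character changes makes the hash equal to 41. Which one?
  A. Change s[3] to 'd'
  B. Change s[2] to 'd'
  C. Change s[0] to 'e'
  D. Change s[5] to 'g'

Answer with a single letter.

Option A: s[3]='h'->'d', delta=(4-8)*5^2 mod 257 = 157, hash=34+157 mod 257 = 191
Option B: s[2]='f'->'d', delta=(4-6)*5^3 mod 257 = 7, hash=34+7 mod 257 = 41 <-- target
Option C: s[0]='i'->'e', delta=(5-9)*5^5 mod 257 = 93, hash=34+93 mod 257 = 127
Option D: s[5]='e'->'g', delta=(7-5)*5^0 mod 257 = 2, hash=34+2 mod 257 = 36

Answer: B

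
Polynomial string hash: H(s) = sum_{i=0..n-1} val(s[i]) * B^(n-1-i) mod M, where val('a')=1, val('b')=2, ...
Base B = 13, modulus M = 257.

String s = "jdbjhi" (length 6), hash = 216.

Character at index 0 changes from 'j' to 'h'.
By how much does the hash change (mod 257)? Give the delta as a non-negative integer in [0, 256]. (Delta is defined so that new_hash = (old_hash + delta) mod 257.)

Delta formula: (val(new) - val(old)) * B^(n-1-k) mod M
  val('h') - val('j') = 8 - 10 = -2
  B^(n-1-k) = 13^5 mod 257 = 185
  Delta = -2 * 185 mod 257 = 144

Answer: 144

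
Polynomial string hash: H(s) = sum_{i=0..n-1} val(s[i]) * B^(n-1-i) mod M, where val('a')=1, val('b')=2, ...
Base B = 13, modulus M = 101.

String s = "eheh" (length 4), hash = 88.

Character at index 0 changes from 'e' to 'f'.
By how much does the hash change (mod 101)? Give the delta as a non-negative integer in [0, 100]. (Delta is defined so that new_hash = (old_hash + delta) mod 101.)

Answer: 76

Derivation:
Delta formula: (val(new) - val(old)) * B^(n-1-k) mod M
  val('f') - val('e') = 6 - 5 = 1
  B^(n-1-k) = 13^3 mod 101 = 76
  Delta = 1 * 76 mod 101 = 76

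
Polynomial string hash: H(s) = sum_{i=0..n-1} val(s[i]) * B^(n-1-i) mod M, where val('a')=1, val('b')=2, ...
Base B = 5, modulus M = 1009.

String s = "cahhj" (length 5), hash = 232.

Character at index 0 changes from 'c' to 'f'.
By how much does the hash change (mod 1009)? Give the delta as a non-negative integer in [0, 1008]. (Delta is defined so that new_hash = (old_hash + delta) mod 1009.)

Delta formula: (val(new) - val(old)) * B^(n-1-k) mod M
  val('f') - val('c') = 6 - 3 = 3
  B^(n-1-k) = 5^4 mod 1009 = 625
  Delta = 3 * 625 mod 1009 = 866

Answer: 866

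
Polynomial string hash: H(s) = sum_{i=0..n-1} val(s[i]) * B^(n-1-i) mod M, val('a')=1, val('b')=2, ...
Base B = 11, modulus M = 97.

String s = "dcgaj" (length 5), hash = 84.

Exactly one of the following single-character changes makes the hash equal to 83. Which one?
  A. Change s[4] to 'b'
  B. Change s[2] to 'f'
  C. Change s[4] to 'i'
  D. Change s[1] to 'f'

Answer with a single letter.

Option A: s[4]='j'->'b', delta=(2-10)*11^0 mod 97 = 89, hash=84+89 mod 97 = 76
Option B: s[2]='g'->'f', delta=(6-7)*11^2 mod 97 = 73, hash=84+73 mod 97 = 60
Option C: s[4]='j'->'i', delta=(9-10)*11^0 mod 97 = 96, hash=84+96 mod 97 = 83 <-- target
Option D: s[1]='c'->'f', delta=(6-3)*11^3 mod 97 = 16, hash=84+16 mod 97 = 3

Answer: C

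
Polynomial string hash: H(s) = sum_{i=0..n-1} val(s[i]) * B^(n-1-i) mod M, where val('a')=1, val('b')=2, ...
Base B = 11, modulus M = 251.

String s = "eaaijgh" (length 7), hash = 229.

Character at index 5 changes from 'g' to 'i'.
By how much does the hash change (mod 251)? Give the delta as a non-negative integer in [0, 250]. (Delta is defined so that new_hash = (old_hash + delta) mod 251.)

Delta formula: (val(new) - val(old)) * B^(n-1-k) mod M
  val('i') - val('g') = 9 - 7 = 2
  B^(n-1-k) = 11^1 mod 251 = 11
  Delta = 2 * 11 mod 251 = 22

Answer: 22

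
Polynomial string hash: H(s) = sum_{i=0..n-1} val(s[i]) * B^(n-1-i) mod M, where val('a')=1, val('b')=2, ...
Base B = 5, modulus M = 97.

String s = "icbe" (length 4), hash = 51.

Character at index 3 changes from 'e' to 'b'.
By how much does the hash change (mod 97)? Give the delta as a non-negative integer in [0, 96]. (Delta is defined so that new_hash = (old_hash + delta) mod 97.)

Delta formula: (val(new) - val(old)) * B^(n-1-k) mod M
  val('b') - val('e') = 2 - 5 = -3
  B^(n-1-k) = 5^0 mod 97 = 1
  Delta = -3 * 1 mod 97 = 94

Answer: 94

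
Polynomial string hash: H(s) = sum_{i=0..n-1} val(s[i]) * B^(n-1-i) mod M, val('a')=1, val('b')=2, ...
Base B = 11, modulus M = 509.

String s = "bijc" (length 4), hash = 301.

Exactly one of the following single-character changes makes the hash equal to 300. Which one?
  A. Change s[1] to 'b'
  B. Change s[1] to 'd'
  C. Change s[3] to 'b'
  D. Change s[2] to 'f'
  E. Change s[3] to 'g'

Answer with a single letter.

Answer: C

Derivation:
Option A: s[1]='i'->'b', delta=(2-9)*11^2 mod 509 = 171, hash=301+171 mod 509 = 472
Option B: s[1]='i'->'d', delta=(4-9)*11^2 mod 509 = 413, hash=301+413 mod 509 = 205
Option C: s[3]='c'->'b', delta=(2-3)*11^0 mod 509 = 508, hash=301+508 mod 509 = 300 <-- target
Option D: s[2]='j'->'f', delta=(6-10)*11^1 mod 509 = 465, hash=301+465 mod 509 = 257
Option E: s[3]='c'->'g', delta=(7-3)*11^0 mod 509 = 4, hash=301+4 mod 509 = 305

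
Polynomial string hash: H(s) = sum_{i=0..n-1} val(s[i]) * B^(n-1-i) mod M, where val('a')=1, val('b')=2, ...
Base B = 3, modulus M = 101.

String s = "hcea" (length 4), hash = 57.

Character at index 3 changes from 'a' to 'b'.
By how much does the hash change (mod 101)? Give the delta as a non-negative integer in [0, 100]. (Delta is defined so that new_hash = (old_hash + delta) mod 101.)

Answer: 1

Derivation:
Delta formula: (val(new) - val(old)) * B^(n-1-k) mod M
  val('b') - val('a') = 2 - 1 = 1
  B^(n-1-k) = 3^0 mod 101 = 1
  Delta = 1 * 1 mod 101 = 1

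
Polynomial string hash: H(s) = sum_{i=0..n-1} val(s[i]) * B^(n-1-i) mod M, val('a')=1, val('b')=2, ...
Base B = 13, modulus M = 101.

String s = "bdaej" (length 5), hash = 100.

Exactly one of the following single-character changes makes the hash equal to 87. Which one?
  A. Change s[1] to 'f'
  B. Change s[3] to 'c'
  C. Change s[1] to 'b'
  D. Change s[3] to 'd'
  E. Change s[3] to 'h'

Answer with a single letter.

Option A: s[1]='d'->'f', delta=(6-4)*13^3 mod 101 = 51, hash=100+51 mod 101 = 50
Option B: s[3]='e'->'c', delta=(3-5)*13^1 mod 101 = 75, hash=100+75 mod 101 = 74
Option C: s[1]='d'->'b', delta=(2-4)*13^3 mod 101 = 50, hash=100+50 mod 101 = 49
Option D: s[3]='e'->'d', delta=(4-5)*13^1 mod 101 = 88, hash=100+88 mod 101 = 87 <-- target
Option E: s[3]='e'->'h', delta=(8-5)*13^1 mod 101 = 39, hash=100+39 mod 101 = 38

Answer: D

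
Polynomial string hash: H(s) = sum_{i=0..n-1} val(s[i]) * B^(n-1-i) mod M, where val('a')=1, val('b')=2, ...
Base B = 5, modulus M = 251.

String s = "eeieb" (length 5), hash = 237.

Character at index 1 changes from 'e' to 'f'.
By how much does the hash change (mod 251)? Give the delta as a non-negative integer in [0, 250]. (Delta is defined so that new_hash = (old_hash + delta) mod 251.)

Answer: 125

Derivation:
Delta formula: (val(new) - val(old)) * B^(n-1-k) mod M
  val('f') - val('e') = 6 - 5 = 1
  B^(n-1-k) = 5^3 mod 251 = 125
  Delta = 1 * 125 mod 251 = 125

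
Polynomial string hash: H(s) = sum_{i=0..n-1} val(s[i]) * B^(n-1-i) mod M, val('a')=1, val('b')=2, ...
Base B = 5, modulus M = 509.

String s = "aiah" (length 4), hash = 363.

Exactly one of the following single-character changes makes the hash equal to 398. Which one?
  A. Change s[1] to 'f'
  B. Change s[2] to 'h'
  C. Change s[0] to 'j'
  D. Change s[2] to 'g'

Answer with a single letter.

Answer: B

Derivation:
Option A: s[1]='i'->'f', delta=(6-9)*5^2 mod 509 = 434, hash=363+434 mod 509 = 288
Option B: s[2]='a'->'h', delta=(8-1)*5^1 mod 509 = 35, hash=363+35 mod 509 = 398 <-- target
Option C: s[0]='a'->'j', delta=(10-1)*5^3 mod 509 = 107, hash=363+107 mod 509 = 470
Option D: s[2]='a'->'g', delta=(7-1)*5^1 mod 509 = 30, hash=363+30 mod 509 = 393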